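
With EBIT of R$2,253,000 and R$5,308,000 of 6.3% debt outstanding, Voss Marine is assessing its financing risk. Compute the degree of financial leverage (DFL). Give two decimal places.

1.17

Interest = R$334,404.00.
Degree of financial leverage = EBIT / (EBIT − interest) = R$2,253,000 / R$1,918,596.00 = 1.1743.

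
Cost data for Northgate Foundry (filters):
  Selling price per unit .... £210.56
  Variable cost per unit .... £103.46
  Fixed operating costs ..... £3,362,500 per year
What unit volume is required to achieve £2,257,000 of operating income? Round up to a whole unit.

52,470 filters

Each unit contributes £210.56 − £103.46 = £107.10.
Required volume = (fixed costs + target profit) ÷ CM = (£3,362,500 + £2,257,000) ÷ £107.10 = 52,469.65, so 52,470 filters.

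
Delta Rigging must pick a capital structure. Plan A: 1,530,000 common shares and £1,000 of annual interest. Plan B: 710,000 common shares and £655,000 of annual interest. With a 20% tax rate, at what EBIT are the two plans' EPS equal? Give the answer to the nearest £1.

£1,221,268

Set EPS_A = EPS_B: (EBIT − £1,000)(1 − 0.20) ÷ 1,530,000 = (EBIT − £655,000)(1 − 0.20) ÷ 710,000.
The (1 − t) factor cancels: (EBIT − 1,000) × 710,000 = (EBIT − 655,000) × 1,530,000.
EBIT × (1,530,000 − 710,000) = 655,000 × 1,530,000 − 1,000 × 710,000 = 1,001,440,000,000, so EBIT = 1,001,440,000,000 ÷ 820,000 = 1,221,268.29.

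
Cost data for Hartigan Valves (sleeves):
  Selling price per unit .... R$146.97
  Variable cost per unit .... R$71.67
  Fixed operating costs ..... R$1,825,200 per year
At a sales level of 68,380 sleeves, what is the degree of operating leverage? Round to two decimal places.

At 68,380 units, contribution = 68,380 × R$75.30 = R$5,149,014.00.
EBIT = R$5,149,014.00 − R$1,825,200 = R$3,323,814.00.
Degree of operating leverage = R$5,149,014.00 / R$3,323,814.00 = 1.5491.

1.55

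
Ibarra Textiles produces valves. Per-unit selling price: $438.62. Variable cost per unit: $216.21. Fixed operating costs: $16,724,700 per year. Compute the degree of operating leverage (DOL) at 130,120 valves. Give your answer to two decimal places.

At 130,120 units, contribution = 130,120 × $222.41 = $28,939,989.20.
Operating income = contribution − fixed costs = $28,939,989.20 − $16,724,700 = $12,215,289.20.
DOL = contribution ÷ EBIT = $28,939,989.20 ÷ $12,215,289.20 = 2.3692.

2.37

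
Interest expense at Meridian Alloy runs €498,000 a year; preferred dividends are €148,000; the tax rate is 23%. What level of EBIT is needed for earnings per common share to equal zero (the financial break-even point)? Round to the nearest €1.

Preferred dividends are paid after tax, so their pre-tax equivalent is €148,000 ÷ (1 − 0.23) = €192,207.79.
Financial break-even EBIT = interest + D_p ÷ (1 − t) = €498,000 + €192,207.79 = €690,207.79.

€690,208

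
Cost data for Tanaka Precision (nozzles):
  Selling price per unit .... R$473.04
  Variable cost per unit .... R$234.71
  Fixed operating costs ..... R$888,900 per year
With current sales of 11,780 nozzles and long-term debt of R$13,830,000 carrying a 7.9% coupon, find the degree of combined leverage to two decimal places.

At 11,780 units, contribution = 11,780 × R$238.33 = R$2,807,527.40.
Operating income = contribution − fixed costs = R$2,807,527.40 − R$888,900 = R$1,918,627.40. Interest = R$1,092,570.00, so EBIT − I = R$826,057.40.
DCL = contribution ÷ (EBIT − I) = R$2,807,527.40 ÷ R$826,057.40 = 3.3987.

3.40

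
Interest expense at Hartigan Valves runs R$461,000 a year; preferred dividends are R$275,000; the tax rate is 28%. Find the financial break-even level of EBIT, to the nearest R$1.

R$842,944

Grossing the preferred dividend up to pre-tax terms: R$275,000 / (1 − 0.28) = R$381,944.44.
EPS = 0 when EBIT covers interest plus the pre-tax preferred burden: R$461,000 + R$381,944.44 = R$842,944.44.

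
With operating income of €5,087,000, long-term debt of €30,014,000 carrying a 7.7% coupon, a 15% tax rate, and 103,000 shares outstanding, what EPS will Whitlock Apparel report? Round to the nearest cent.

€22.91

Pre-tax income = €5,087,000 − €2,311,078.00 = €2,775,922.00.
After tax at 15%: net income = €2,775,922.00 × 0.85 = €2,359,533.70.
Per share: €2,359,533.70 / 103,000 shares = €22.91.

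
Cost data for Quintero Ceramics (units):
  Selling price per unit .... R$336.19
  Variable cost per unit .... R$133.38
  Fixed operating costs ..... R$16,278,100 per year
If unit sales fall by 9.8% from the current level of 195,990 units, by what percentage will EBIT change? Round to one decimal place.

Contribution at this volume is 195,990 × R$202.81 = R$39,748,731.90.
Subtracting fixed costs: EBIT = R$39,748,731.90 − R$16,278,100 = R$23,470,631.90.
So DOL = total CM / EBIT = R$39,748,731.90 / R$23,470,631.90 = 1.6936.
%ΔEBIT = DOL × %ΔSales = 1.6936 × -9.8% = -16.6%.

-16.6%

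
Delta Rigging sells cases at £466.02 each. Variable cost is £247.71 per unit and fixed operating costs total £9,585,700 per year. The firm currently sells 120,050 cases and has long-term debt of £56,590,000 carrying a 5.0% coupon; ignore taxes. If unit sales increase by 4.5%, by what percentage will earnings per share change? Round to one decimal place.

Total contribution margin = 120,050 × £218.31 = £26,208,115.50.
Subtracting fixed costs: EBIT = £26,208,115.50 − £9,585,700 = £16,622,415.50.
After interest of £2,829,500.00, pre-tax earnings = £13,792,915.50.
Degree of combined leverage = contribution ÷ (EBIT − I) = £26,208,115.50 ÷ £13,792,915.50 = 1.9001.
%ΔEPS = DCL × %ΔSales = 1.9001 × +4.5% = +8.6%.

+8.6%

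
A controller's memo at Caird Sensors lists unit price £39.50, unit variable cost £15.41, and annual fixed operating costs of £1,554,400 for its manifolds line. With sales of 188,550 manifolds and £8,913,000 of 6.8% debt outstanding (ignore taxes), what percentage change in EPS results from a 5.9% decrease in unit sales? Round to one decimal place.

-11.3%

Contribution at this volume is 188,550 × £24.09 = £4,542,169.50.
Subtracting fixed costs: EBIT = £4,542,169.50 − £1,554,400 = £2,987,769.50.
Interest = £606,084.00, so EBIT − I = £2,381,685.50.
DCL = total CM / (EBIT − I) = £4,542,169.50 / £2,381,685.50 = 1.9071.
%ΔEPS = DCL × %ΔSales = 1.9071 × -5.9% = -11.3%.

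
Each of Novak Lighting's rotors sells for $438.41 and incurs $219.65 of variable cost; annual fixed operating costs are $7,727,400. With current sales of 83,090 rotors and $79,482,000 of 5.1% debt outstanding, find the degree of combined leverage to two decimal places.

2.84

Contribution at this volume is 83,090 × $218.76 = $18,176,768.40.
Subtracting fixed costs: EBIT = $18,176,768.40 − $7,727,400 = $10,449,368.40. Interest = $4,053,582.00.
DOL = $18,176,768.40 ÷ $10,449,368.40 = 1.7395; DFL = $10,449,368.40 ÷ $6,395,786.40 = 1.6338.
Combined leverage = 1.7395 × 1.6338 = 2.8420.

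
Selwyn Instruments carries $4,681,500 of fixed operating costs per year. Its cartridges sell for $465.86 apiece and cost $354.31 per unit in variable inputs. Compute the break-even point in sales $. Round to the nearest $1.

$19,551,086

CM per unit = $465.86 − $354.31 = $111.55; CM ratio = $111.55 / $465.86 = 0.2394.
Break-even sales = FC ÷ CM ratio = $4,681,500 × $465.86 / $111.55 = $19,551,086.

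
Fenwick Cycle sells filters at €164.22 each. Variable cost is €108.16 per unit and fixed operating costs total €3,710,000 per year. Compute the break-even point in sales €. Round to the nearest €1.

Contribution margin per unit = €164.22 − €108.16 = €56.06, a CM ratio of €56.06 ÷ €164.22 = 0.3414.
Break-even revenue = fixed costs × price ÷ CM = €3,710,000 × €164.22 ÷ €56.06 = €10,867,931.

€10,867,931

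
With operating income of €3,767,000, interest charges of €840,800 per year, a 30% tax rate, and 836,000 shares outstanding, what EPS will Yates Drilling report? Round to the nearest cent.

Interest = €840,800.00, so EBT = €3,767,000 − €840,800.00 = €2,926,200.00.
After tax at 30%: net income = €2,926,200.00 × 0.70 = €2,048,340.00.
EPS = €2,048,340.00 ÷ 836,000 = €2.45.

€2.45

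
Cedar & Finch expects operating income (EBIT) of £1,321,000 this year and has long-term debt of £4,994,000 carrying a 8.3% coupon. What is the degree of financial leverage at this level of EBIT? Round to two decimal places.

1.46

Interest = £414,502.00.
DFL = EBIT ÷ (EBIT − I) = £1,321,000 ÷ (£1,321,000 − £414,502.00) = £1,321,000 ÷ £906,498.00 = 1.4573.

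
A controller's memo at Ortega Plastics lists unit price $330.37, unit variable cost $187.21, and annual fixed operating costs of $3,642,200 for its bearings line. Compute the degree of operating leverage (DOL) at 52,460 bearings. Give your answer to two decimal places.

1.94

Total contribution margin = 52,460 × $143.16 = $7,510,173.60.
Operating income = contribution − fixed costs = $7,510,173.60 − $3,642,200 = $3,867,973.60.
Degree of operating leverage = $7,510,173.60 / $3,867,973.60 = 1.9416.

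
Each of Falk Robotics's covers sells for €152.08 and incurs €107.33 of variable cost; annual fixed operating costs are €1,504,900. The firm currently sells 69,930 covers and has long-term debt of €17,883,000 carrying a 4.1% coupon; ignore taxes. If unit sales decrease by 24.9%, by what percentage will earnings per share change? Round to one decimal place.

-87.4%

Total contribution margin = 69,930 × €44.75 = €3,129,367.50.
Subtracting fixed costs: EBIT = €3,129,367.50 − €1,504,900 = €1,624,467.50.
After interest of €733,203.00, pre-tax earnings = €891,264.50.
DCL = total CM / (EBIT − I) = €3,129,367.50 / €891,264.50 = 3.5112.
%ΔEPS = DCL × %ΔSales = 3.5112 × -24.9% = -87.4%.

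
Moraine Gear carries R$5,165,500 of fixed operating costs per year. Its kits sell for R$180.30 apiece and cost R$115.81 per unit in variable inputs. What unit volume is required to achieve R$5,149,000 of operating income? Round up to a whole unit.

159,940 kits

Contribution margin per unit = R$180.30 − R$115.81 = R$64.49.
Required volume = (fixed costs + target profit) ÷ CM = (R$5,165,500 + R$5,149,000) ÷ R$64.49 = 159,939.53, so 159,940 kits.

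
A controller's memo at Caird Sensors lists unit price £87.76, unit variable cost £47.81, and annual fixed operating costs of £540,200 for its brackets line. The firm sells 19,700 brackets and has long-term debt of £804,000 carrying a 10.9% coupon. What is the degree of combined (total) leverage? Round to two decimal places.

Contribution at this volume is 19,700 × £39.95 = £787,015.00.
EBIT = £787,015.00 − £540,200 = £246,815.00. Interest = £87,636.00, so EBIT − I = £159,179.00.
DCL = contribution ÷ (EBIT − I) = £787,015.00 ÷ £159,179.00 = 4.9442.

4.94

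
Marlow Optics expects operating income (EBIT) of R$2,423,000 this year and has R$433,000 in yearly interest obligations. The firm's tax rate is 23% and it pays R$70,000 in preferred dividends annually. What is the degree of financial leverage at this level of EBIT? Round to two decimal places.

1.28

Interest = R$433,000.00.
Pre-tax preferred-dividend burden = R$70,000 ÷ (1 − 0.23) = R$90,909.09.
DFL = EBIT ÷ [EBIT − I − D_p/(1−t)] = R$2,423,000 ÷ [R$2,423,000 − R$433,000.00 − R$90,909.09] = R$2,423,000 ÷ R$1,899,090.91 = 1.2759.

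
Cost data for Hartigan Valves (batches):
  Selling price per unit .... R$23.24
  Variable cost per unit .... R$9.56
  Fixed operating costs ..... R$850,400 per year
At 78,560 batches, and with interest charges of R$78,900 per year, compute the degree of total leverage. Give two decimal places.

7.39

At 78,560 units, contribution = 78,560 × R$13.68 = R$1,074,700.80.
Subtracting fixed costs: EBIT = R$1,074,700.80 − R$850,400 = R$224,300.80. Interest = R$78,900.00, so EBIT − I = R$145,400.80.
DCL = contribution ÷ (EBIT − I) = R$1,074,700.80 ÷ R$145,400.80 = 7.3913.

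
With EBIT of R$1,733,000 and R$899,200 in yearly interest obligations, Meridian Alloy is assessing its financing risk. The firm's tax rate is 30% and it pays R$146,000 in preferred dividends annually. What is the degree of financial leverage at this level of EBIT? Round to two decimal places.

Interest = R$899,200.00.
Pre-tax preferred-dividend burden = R$146,000 ÷ (1 − 0.30) = R$208,571.43.
DFL = EBIT ÷ [EBIT − I − D_p/(1−t)] = R$1,733,000 ÷ [R$1,733,000 − R$899,200.00 − R$208,571.43] = R$1,733,000 ÷ R$625,228.57 = 2.7718.

2.77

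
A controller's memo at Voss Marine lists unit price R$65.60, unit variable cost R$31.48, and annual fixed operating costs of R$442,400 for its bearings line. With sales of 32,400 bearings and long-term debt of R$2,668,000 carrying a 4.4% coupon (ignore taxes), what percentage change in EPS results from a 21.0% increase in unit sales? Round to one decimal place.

+42.5%

Total contribution margin = 32,400 × R$34.12 = R$1,105,488.00.
Operating income = contribution − fixed costs = R$1,105,488.00 − R$442,400 = R$663,088.00.
Interest = R$117,392.00, so EBIT − I = R$545,696.00.
DCL = total CM / (EBIT − I) = R$1,105,488.00 / R$545,696.00 = 2.0258.
EPS therefore changes by 2.0258 × (+21.0%) = +42.5%.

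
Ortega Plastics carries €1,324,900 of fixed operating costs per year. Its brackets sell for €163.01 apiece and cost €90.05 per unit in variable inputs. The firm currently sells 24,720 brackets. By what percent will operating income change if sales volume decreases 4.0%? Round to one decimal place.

Contribution at this volume is 24,720 × €72.96 = €1,803,571.20.
Operating income = contribution − fixed costs = €1,803,571.20 − €1,324,900 = €478,671.20.
DOL = contribution ÷ EBIT = €1,803,571.20 ÷ €478,671.20 = 3.7679.
%ΔEBIT = DOL × %ΔSales = 3.7679 × -4.0% = -15.1%.

-15.1%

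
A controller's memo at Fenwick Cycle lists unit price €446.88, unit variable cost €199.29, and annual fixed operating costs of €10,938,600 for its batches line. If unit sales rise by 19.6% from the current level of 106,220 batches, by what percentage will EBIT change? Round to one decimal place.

+33.6%

Total contribution margin = 106,220 × €247.59 = €26,299,009.80.
Subtracting fixed costs: EBIT = €26,299,009.80 − €10,938,600 = €15,360,409.80.
So DOL = total CM / EBIT = €26,299,009.80 / €15,360,409.80 = 1.7121.
Operating income changes by 1.7121 × +19.6% = +33.6%.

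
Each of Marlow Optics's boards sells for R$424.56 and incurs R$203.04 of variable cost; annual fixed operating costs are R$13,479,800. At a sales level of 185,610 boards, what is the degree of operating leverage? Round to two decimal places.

Total contribution margin = 185,610 × R$221.52 = R$41,116,327.20.
Subtracting fixed costs: EBIT = R$41,116,327.20 − R$13,479,800 = R$27,636,527.20.
DOL = contribution ÷ EBIT = R$41,116,327.20 ÷ R$27,636,527.20 = 1.4878.

1.49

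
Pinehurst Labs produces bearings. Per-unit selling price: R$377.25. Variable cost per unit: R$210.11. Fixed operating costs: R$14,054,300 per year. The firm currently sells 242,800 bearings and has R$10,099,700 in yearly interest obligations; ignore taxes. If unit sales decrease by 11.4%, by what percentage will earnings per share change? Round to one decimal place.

Total contribution margin = 242,800 × R$167.14 = R$40,581,592.00.
Subtracting fixed costs: EBIT = R$40,581,592.00 − R$14,054,300 = R$26,527,292.00.
Interest = R$10,099,700.00, so EBIT − I = R$16,427,592.00.
DCL = total CM / (EBIT − I) = R$40,581,592.00 / R$16,427,592.00 = 2.4703.
EPS therefore changes by 2.4703 × (-11.4%) = -28.2%.

-28.2%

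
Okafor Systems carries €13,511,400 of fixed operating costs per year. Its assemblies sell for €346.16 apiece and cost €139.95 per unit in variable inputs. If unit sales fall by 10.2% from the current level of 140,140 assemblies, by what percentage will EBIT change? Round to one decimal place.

-19.2%

At 140,140 units, contribution = 140,140 × €206.21 = €28,898,269.40.
Subtracting fixed costs: EBIT = €28,898,269.40 − €13,511,400 = €15,386,869.40.
So DOL = total CM / EBIT = €28,898,269.40 / €15,386,869.40 = 1.8781.
%ΔEBIT = DOL × %ΔSales = 1.8781 × -10.2% = -19.2%.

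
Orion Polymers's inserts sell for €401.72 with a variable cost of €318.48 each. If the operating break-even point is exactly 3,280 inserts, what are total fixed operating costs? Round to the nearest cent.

Contribution margin per unit = €401.72 − €318.48 = €83.24.
Since BE = FC / CM, FC = 3,280 × €83.24 = €273,027.20.

€273,027.20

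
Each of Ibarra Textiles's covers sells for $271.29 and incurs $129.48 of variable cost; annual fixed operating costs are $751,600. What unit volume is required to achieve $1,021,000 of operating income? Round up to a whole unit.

12,500 covers

Unit CM = price − variable cost = $271.29 − $129.48 = $141.81.
Need Q such that Q × $141.81 − $751,600 = $1,021,000, i.e. Q = $1,772,600 / $141.81 = 12,499.82 → 12,500.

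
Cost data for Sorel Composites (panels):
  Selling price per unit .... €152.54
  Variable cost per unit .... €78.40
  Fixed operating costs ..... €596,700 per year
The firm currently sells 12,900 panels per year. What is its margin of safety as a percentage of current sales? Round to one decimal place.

37.6%

Contribution margin per unit = €152.54 − €78.40 = €74.14. Break-even units = €596,700 ÷ €74.14 = 8,048.29; break-even revenue = 8,048.29 × €152.54 = €1,227,685.70.
Current sales = 12,900 × €152.54 = €1,967,766.00.
Margin of safety = (€1,967,766.00 − €1,227,685.70) ÷ €1,967,766.00 = 37.6%.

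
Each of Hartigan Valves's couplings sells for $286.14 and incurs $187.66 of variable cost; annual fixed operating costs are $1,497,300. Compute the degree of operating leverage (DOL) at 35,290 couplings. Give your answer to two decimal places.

Total contribution margin = 35,290 × $98.48 = $3,475,359.20.
EBIT = $3,475,359.20 − $1,497,300 = $1,978,059.20.
So DOL = total CM / EBIT = $3,475,359.20 / $1,978,059.20 = 1.7570.

1.76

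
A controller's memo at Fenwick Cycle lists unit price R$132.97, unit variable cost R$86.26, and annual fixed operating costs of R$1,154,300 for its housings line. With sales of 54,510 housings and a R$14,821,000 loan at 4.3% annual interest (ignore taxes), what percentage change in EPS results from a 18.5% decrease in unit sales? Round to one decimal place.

Contribution at this volume is 54,510 × R$46.71 = R$2,546,162.10.
EBIT = R$2,546,162.10 − R$1,154,300 = R$1,391,862.10.
After interest of R$637,303.00, pre-tax earnings = R$754,559.10.
DCL = total CM / (EBIT − I) = R$2,546,162.10 / R$754,559.10 = 3.3744.
%ΔEPS = DCL × %ΔSales = 3.3744 × -18.5% = -62.4%.

-62.4%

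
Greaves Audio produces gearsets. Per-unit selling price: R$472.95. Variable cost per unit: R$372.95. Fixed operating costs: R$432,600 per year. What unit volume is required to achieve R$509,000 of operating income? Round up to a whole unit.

9,416 gearsets

Unit CM = price − variable cost = R$472.95 − R$372.95 = R$100.00.
Units = (FC + target) / CM = (R$432,600 + R$509,000) / R$100.00 = 9,416.00, so 9,416 gearsets.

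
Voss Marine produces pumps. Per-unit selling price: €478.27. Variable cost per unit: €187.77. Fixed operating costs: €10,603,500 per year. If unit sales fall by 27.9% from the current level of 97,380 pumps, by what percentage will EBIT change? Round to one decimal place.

At 97,380 units, contribution = 97,380 × €290.50 = €28,288,890.00.
EBIT = €28,288,890.00 − €10,603,500 = €17,685,390.00.
DOL = contribution ÷ EBIT = €28,288,890.00 ÷ €17,685,390.00 = 1.5996.
%ΔEBIT = DOL × %ΔSales = 1.5996 × -27.9% = -44.6%.

-44.6%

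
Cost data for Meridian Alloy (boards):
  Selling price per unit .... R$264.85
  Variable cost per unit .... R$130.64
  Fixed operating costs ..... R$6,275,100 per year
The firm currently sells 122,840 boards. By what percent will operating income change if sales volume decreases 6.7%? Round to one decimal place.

-10.8%

Contribution at this volume is 122,840 × R$134.21 = R$16,486,356.40.
EBIT = R$16,486,356.40 − R$6,275,100 = R$10,211,256.40.
DOL = contribution ÷ EBIT = R$16,486,356.40 ÷ R$10,211,256.40 = 1.6145.
Operating income changes by 1.6145 × -6.7% = -10.8%.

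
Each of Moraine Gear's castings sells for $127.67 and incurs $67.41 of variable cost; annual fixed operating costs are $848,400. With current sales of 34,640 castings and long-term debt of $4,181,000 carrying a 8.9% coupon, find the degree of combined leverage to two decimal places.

At 34,640 units, contribution = 34,640 × $60.26 = $2,087,406.40.
Subtracting fixed costs: EBIT = $2,087,406.40 − $848,400 = $1,239,006.40. Interest = $372,109.00.
DOL = $2,087,406.40 ÷ $1,239,006.40 = 1.6847; DFL = $1,239,006.40 ÷ $866,897.40 = 1.4292.
Combined leverage = 1.6847 × 1.4292 = 2.4078.

2.41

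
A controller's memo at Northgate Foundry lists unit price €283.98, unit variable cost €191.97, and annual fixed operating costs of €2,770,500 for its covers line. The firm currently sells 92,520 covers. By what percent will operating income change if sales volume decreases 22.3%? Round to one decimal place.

Contribution at this volume is 92,520 × €92.01 = €8,512,765.20.
EBIT = €8,512,765.20 − €2,770,500 = €5,742,265.20.
Degree of operating leverage = €8,512,765.20 / €5,742,265.20 = 1.4825.
%ΔEBIT = DOL × %ΔSales = 1.4825 × -22.3% = -33.1%.

-33.1%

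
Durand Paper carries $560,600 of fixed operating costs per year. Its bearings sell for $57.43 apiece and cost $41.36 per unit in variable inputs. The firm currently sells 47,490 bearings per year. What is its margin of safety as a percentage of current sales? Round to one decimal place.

26.5%

Each unit contributes $57.43 − $41.36 = $16.07. Break-even units = $560,600 ÷ $16.07 = 34,884.88; break-even revenue = 34,884.88 × $57.43 = $2,003,438.58.
Current sales = 47,490 × $57.43 = $2,727,350.70.
Margin of safety = ($2,727,350.70 − $2,003,438.58) ÷ $2,727,350.70 = 26.5%.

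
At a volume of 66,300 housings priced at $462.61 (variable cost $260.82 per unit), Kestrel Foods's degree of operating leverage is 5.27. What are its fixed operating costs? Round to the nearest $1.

$10,840,029

At 66,300 units, contribution = 66,300 × $201.79 = $13,378,677.00.
Since DOL = CM ÷ EBIT, EBIT = $13,378,677.00 ÷ 5.27 = $2,538,648.39.
And FC = contribution − EBIT = $13,378,677.00 − $2,538,648.39 = $10,840,029.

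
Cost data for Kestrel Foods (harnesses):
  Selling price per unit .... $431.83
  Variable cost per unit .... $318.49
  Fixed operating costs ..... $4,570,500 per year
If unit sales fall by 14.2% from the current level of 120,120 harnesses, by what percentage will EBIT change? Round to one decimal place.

-21.4%

At 120,120 units, contribution = 120,120 × $113.34 = $13,614,400.80.
Operating income = contribution − fixed costs = $13,614,400.80 − $4,570,500 = $9,043,900.80.
Degree of operating leverage = $13,614,400.80 / $9,043,900.80 = 1.5054.
%ΔEBIT = DOL × %ΔSales = 1.5054 × -14.2% = -21.4%.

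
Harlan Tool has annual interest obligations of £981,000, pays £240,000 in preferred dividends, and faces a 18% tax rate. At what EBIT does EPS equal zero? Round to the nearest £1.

£1,273,683

Grossing the preferred dividend up to pre-tax terms: £240,000 / (1 − 0.18) = £292,682.93.
Financial break-even EBIT = interest + D_p ÷ (1 − t) = £981,000 + £292,682.93 = £1,273,682.93.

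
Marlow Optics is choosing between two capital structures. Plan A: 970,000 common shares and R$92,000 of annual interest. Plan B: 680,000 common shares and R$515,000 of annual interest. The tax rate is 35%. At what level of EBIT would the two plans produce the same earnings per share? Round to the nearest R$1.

At indifference, (EBIT − 92,000)(1 − t)/970,000 = (EBIT − 515,000)(1 − t)/680,000.
Cancelling (1 − t) and cross-multiplying: 680,000·(EBIT − 92,000) = 970,000·(EBIT − 515,000).
Solving, EBIT = (515,000·970,000 − 92,000·680,000) / (970,000 − 680,000) = 436,990,000,000 / 290,000 = 1,506,862.07.

R$1,506,862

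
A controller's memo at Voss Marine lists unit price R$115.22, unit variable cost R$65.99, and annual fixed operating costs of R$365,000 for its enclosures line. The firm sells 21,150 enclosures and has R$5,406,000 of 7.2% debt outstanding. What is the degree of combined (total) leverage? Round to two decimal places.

3.63

Contribution at this volume is 21,150 × R$49.23 = R$1,041,214.50.
Subtracting fixed costs: EBIT = R$1,041,214.50 − R$365,000 = R$676,214.50. Interest = R$389,232.00, so EBIT − I = R$286,982.50.
DCL = contribution ÷ (EBIT − I) = R$1,041,214.50 ÷ R$286,982.50 = 3.6281.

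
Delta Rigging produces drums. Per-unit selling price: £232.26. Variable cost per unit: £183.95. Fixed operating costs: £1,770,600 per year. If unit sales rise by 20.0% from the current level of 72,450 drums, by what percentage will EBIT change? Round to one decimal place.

+40.5%

At 72,450 units, contribution = 72,450 × £48.31 = £3,500,059.50.
Operating income = contribution − fixed costs = £3,500,059.50 − £1,770,600 = £1,729,459.50.
Degree of operating leverage = £3,500,059.50 / £1,729,459.50 = 2.0238.
Operating income changes by 2.0238 × +20.0% = +40.5%.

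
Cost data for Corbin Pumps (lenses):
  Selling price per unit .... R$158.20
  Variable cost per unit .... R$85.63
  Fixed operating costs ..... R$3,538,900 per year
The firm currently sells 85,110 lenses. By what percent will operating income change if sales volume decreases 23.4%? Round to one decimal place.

Total contribution margin = 85,110 × R$72.57 = R$6,176,432.70.
Subtracting fixed costs: EBIT = R$6,176,432.70 − R$3,538,900 = R$2,637,532.70.
So DOL = total CM / EBIT = R$6,176,432.70 / R$2,637,532.70 = 2.3417.
So EBIT moves 2.3417 × (-23.4%) = -54.8%.

-54.8%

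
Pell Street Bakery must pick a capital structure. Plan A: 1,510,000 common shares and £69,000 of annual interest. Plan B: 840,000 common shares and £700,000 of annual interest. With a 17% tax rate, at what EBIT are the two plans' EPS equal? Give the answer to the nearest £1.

Set EPS_A = EPS_B: (EBIT − £69,000)(1 − 0.17) ÷ 1,510,000 = (EBIT − £700,000)(1 − 0.17) ÷ 840,000.
Cancelling (1 − t) and cross-multiplying: 840,000·(EBIT − 69,000) = 1,510,000·(EBIT − 700,000).
Solving, EBIT = (700,000·1,510,000 − 69,000·840,000) / (1,510,000 − 840,000) = 999,040,000,000 / 670,000 = 1,491,104.48.

£1,491,104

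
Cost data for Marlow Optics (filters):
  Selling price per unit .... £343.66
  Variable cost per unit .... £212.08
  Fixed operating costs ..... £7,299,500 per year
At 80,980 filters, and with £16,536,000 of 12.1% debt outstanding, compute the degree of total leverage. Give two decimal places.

At 80,980 units, contribution = 80,980 × £131.58 = £10,655,348.40.
EBIT = £10,655,348.40 − £7,299,500 = £3,355,848.40. Interest = £2,000,856.00, so EBIT − I = £1,354,992.40.
DCL = contribution ÷ (EBIT − I) = £10,655,348.40 ÷ £1,354,992.40 = 7.8638.

7.86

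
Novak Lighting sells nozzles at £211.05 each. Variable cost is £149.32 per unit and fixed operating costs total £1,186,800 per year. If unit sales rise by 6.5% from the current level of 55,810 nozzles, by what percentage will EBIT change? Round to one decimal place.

+9.9%

Total contribution margin = 55,810 × £61.73 = £3,445,151.30.
EBIT = £3,445,151.30 − £1,186,800 = £2,258,351.30.
DOL = contribution ÷ EBIT = £3,445,151.30 ÷ £2,258,351.30 = 1.5255.
%ΔEBIT = DOL × %ΔSales = 1.5255 × +6.5% = +9.9%.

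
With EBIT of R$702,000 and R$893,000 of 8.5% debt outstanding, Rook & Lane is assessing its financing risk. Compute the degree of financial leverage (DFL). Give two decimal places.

1.12

Annual interest charges come to R$75,905.00.
Degree of financial leverage = EBIT / (EBIT − interest) = R$702,000 / R$626,095.00 = 1.1212.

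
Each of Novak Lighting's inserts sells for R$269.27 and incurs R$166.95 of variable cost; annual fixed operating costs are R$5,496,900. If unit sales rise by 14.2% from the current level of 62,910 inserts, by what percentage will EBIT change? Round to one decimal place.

+97.2%

Contribution at this volume is 62,910 × R$102.32 = R$6,436,951.20.
Subtracting fixed costs: EBIT = R$6,436,951.20 − R$5,496,900 = R$940,051.20.
So DOL = total CM / EBIT = R$6,436,951.20 / R$940,051.20 = 6.8474.
Operating income changes by 6.8474 × +14.2% = +97.2%.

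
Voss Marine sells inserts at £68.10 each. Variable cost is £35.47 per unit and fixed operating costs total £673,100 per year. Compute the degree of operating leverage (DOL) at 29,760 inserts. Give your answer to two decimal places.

Contribution at this volume is 29,760 × £32.63 = £971,068.80.
Operating income = contribution − fixed costs = £971,068.80 − £673,100 = £297,968.80.
DOL = contribution ÷ EBIT = £971,068.80 ÷ £297,968.80 = 3.2590.

3.26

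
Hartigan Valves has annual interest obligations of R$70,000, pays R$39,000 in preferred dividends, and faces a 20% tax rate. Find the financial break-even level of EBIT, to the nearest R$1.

Preferred dividends are paid after tax, so their pre-tax equivalent is R$39,000 ÷ (1 − 0.20) = R$48,750.00.
EPS = 0 when EBIT covers interest plus the pre-tax preferred burden: R$70,000 + R$48,750.00 = R$118,750.00.

R$118,750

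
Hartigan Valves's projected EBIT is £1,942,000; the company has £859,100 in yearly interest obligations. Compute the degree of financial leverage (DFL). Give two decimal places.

1.79

Annual interest charges come to £859,100.00.
DFL = EBIT ÷ (EBIT − I) = £1,942,000 ÷ (£1,942,000 − £859,100.00) = £1,942,000 ÷ £1,082,900.00 = 1.7933.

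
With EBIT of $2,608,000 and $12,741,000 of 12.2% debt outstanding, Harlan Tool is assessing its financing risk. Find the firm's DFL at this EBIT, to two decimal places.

Annual interest charges come to $1,554,402.00.
DFL = EBIT ÷ (EBIT − I) = $2,608,000 ÷ ($2,608,000 − $1,554,402.00) = $2,608,000 ÷ $1,053,598.00 = 2.4753.

2.48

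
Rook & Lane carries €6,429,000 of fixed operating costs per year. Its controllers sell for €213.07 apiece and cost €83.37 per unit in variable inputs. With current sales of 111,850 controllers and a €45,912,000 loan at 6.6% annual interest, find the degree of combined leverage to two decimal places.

2.87

Contribution at this volume is 111,850 × €129.70 = €14,506,945.00.
Operating income = contribution − fixed costs = €14,506,945.00 − €6,429,000 = €8,077,945.00. Interest = €3,030,192.00, so EBIT − I = €5,047,753.00.
DCL = contribution ÷ (EBIT − I) = €14,506,945.00 ÷ €5,047,753.00 = 2.8739.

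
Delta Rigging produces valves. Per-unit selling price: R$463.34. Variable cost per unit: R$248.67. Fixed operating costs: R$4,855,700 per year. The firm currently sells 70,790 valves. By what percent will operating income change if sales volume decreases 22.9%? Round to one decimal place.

Contribution at this volume is 70,790 × R$214.67 = R$15,196,489.30.
Operating income = contribution − fixed costs = R$15,196,489.30 − R$4,855,700 = R$10,340,789.30.
Degree of operating leverage = R$15,196,489.30 / R$10,340,789.30 = 1.4696.
%ΔEBIT = DOL × %ΔSales = 1.4696 × -22.9% = -33.7%.

-33.7%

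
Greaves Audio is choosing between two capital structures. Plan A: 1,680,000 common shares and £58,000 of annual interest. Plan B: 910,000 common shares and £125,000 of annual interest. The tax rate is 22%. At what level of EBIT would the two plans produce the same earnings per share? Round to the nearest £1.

Set EPS_A = EPS_B: (EBIT − £58,000)(1 − 0.22) ÷ 1,680,000 = (EBIT − £125,000)(1 − 0.22) ÷ 910,000.
Cancelling (1 − t) and cross-multiplying: 910,000·(EBIT − 58,000) = 1,680,000·(EBIT − 125,000).
EBIT × (1,680,000 − 910,000) = 125,000 × 1,680,000 − 58,000 × 910,000 = 157,220,000,000, so EBIT = 157,220,000,000 ÷ 770,000 = 204,181.82.

£204,182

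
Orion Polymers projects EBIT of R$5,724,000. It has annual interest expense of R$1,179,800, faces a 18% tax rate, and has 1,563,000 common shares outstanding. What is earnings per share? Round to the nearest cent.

R$2.38

Pre-tax income = R$5,724,000 − R$1,179,800.00 = R$4,544,200.00.
Net income = R$4,544,200.00 × (1 − 0.18) = R$3,726,244.00.
EPS = R$3,726,244.00 ÷ 1,563,000 = R$2.38.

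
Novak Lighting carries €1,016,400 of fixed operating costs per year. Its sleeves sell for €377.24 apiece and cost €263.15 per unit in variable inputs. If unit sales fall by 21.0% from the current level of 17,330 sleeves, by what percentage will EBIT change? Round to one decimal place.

-43.2%

Total contribution margin = 17,330 × €114.09 = €1,977,179.70.
Operating income = contribution − fixed costs = €1,977,179.70 − €1,016,400 = €960,779.70.
Degree of operating leverage = €1,977,179.70 / €960,779.70 = 2.0579.
Operating income changes by 2.0579 × -21.0% = -43.2%.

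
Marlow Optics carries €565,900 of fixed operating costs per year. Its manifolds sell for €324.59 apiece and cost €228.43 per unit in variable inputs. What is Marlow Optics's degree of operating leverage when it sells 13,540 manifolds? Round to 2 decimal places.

Contribution at this volume is 13,540 × €96.16 = €1,302,006.40.
Subtracting fixed costs: EBIT = €1,302,006.40 − €565,900 = €736,106.40.
Degree of operating leverage = €1,302,006.40 / €736,106.40 = 1.7688.

1.77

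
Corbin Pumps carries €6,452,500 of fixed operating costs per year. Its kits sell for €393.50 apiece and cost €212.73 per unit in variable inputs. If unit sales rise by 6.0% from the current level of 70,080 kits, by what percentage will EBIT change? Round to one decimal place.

+12.2%

At 70,080 units, contribution = 70,080 × €180.77 = €12,668,361.60.
Subtracting fixed costs: EBIT = €12,668,361.60 − €6,452,500 = €6,215,861.60.
So DOL = total CM / EBIT = €12,668,361.60 / €6,215,861.60 = 2.0381.
%ΔEBIT = DOL × %ΔSales = 2.0381 × +6.0% = +12.2%.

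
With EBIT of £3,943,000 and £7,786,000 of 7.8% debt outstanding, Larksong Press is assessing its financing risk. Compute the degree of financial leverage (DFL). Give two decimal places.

Annual interest charges come to £607,308.00.
DFL = EBIT ÷ (EBIT − I) = £3,943,000 ÷ (£3,943,000 − £607,308.00) = £3,943,000 ÷ £3,335,692.00 = 1.1821.

1.18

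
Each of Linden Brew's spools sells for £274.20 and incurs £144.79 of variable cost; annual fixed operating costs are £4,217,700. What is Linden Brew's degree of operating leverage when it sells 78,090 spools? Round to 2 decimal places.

1.72

At 78,090 units, contribution = 78,090 × £129.41 = £10,105,626.90.
EBIT = £10,105,626.90 − £4,217,700 = £5,887,926.90.
DOL = contribution ÷ EBIT = £10,105,626.90 ÷ £5,887,926.90 = 1.7163.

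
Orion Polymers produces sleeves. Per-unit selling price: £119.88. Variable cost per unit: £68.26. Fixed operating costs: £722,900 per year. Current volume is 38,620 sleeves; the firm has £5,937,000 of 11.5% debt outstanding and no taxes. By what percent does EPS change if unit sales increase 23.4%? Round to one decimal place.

+79.3%

Contribution at this volume is 38,620 × £51.62 = £1,993,564.40.
Operating income = contribution − fixed costs = £1,993,564.40 − £722,900 = £1,270,664.40.
Interest = £682,755.00, so EBIT − I = £587,909.40.
Degree of combined leverage = contribution ÷ (EBIT − I) = £1,993,564.40 ÷ £587,909.40 = 3.3909.
%ΔEPS = DCL × %ΔSales = 3.3909 × +23.4% = +79.3%.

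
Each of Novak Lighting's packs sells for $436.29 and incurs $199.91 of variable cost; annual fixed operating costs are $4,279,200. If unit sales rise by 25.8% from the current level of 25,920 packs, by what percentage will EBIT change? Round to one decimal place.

+85.5%

At 25,920 units, contribution = 25,920 × $236.38 = $6,126,969.60.
Subtracting fixed costs: EBIT = $6,126,969.60 − $4,279,200 = $1,847,769.60.
DOL = contribution ÷ EBIT = $6,126,969.60 ÷ $1,847,769.60 = 3.3159.
%ΔEBIT = DOL × %ΔSales = 3.3159 × +25.8% = +85.5%.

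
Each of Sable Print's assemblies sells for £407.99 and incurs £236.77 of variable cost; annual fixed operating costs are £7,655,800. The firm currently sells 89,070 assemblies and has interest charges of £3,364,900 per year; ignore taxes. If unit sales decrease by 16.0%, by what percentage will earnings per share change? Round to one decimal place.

-57.7%

At 89,070 units, contribution = 89,070 × £171.22 = £15,250,565.40.
EBIT = £15,250,565.40 − £7,655,800 = £7,594,765.40.
Interest = £3,364,900.00, so EBIT − I = £4,229,865.40.
DCL = total CM / (EBIT − I) = £15,250,565.40 / £4,229,865.40 = 3.6054.
%ΔEPS = DCL × %ΔSales = 3.6054 × -16.0% = -57.7%.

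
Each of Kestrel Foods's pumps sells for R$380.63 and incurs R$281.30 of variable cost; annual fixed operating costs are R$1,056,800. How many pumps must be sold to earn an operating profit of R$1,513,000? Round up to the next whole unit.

Unit CM = price − variable cost = R$380.63 − R$281.30 = R$99.33.
Units = (FC + target) / CM = (R$1,056,800 + R$1,513,000) / R$99.33 = 25,871.34, so 25,872 pumps.

25,872 pumps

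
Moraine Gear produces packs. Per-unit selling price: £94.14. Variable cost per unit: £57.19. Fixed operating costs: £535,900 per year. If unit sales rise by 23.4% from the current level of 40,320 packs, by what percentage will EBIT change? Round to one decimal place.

At 40,320 units, contribution = 40,320 × £36.95 = £1,489,824.00.
EBIT = £1,489,824.00 − £535,900 = £953,924.00.
So DOL = total CM / EBIT = £1,489,824.00 / £953,924.00 = 1.5618.
%ΔEBIT = DOL × %ΔSales = 1.5618 × +23.4% = +36.5%.

+36.5%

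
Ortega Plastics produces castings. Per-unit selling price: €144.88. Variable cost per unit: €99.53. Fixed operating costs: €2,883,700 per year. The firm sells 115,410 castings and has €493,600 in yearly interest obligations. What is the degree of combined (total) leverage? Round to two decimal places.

Contribution at this volume is 115,410 × €45.35 = €5,233,843.50.
Subtracting fixed costs: EBIT = €5,233,843.50 − €2,883,700 = €2,350,143.50. Interest = €493,600.00.
DOL = €5,233,843.50 ÷ €2,350,143.50 = 2.2270; DFL = €2,350,143.50 ÷ €1,856,543.50 = 1.2659.
Combined leverage = 2.2270 × 1.2659 = 2.8192.

2.82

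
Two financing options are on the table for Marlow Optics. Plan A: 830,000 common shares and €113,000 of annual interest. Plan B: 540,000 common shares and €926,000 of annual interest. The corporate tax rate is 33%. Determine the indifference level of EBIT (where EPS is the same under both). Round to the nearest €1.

Set EPS_A = EPS_B: (EBIT − €113,000)(1 − 0.33) ÷ 830,000 = (EBIT − €926,000)(1 − 0.33) ÷ 540,000.
The (1 − t) factor cancels: (EBIT − 113,000) × 540,000 = (EBIT − 926,000) × 830,000.
Solving, EBIT = (926,000·830,000 − 113,000·540,000) / (830,000 − 540,000) = 707,560,000,000 / 290,000 = 2,439,862.07.

€2,439,862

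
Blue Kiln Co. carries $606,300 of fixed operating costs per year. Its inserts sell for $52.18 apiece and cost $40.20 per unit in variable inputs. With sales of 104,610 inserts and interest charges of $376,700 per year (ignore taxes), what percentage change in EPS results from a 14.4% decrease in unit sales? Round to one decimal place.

At 104,610 units, contribution = 104,610 × $11.98 = $1,253,227.80.
Operating income = contribution − fixed costs = $1,253,227.80 − $606,300 = $646,927.80.
Interest = $376,700.00, so EBIT − I = $270,227.80.
Degree of combined leverage = contribution ÷ (EBIT − I) = $1,253,227.80 ÷ $270,227.80 = 4.6377.
EPS therefore changes by 4.6377 × (-14.4%) = -66.8%.

-66.8%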